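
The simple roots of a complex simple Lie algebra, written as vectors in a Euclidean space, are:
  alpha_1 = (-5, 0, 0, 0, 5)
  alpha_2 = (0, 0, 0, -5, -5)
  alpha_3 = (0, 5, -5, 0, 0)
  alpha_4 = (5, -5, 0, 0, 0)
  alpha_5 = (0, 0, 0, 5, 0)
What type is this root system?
Compute the Cartan integers a_ij = 2(alpha_i, alpha_j)/(alpha_j, alpha_j); the resulting 5x5 Cartan matrix is
[[2, -1, 0, -1, 0], [-1, 2, 0, 0, -2], [0, 0, 2, -1, 0], [-1, 0, -1, 2, 0], [0, -1, 0, 0, 2]].
The roots have two lengths (squared-length ratio 2:1); the short ones are alpha_{5}. The associated Dynkin diagram is a chain of 5 nodes with a double edge at one end; the terminal node there is the unique short simple root (B_5), so the type is B_5 (the algebra so(11)).

B5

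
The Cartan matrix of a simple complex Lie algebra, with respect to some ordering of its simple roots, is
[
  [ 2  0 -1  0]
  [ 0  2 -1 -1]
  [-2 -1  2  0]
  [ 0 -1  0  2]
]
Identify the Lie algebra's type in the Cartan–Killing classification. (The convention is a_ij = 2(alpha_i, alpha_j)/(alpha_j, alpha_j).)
type B_4

The matrix has rank 4 with 2's on the diagonal. Reading the off-diagonal entries as Dynkin edges (a single edge where a_ij = a_ji = -1; a double or triple edge where a_ij * a_ji = 2 or 3), the diagram is a chain of 4 nodes with a double edge at one end; the terminal node there is the unique short simple root (B_4). One simple-root ordering that puts it in standard form is (alpha_4, alpha_2, alpha_3, alpha_1). So the algebra is type B_4, i.e. so(9).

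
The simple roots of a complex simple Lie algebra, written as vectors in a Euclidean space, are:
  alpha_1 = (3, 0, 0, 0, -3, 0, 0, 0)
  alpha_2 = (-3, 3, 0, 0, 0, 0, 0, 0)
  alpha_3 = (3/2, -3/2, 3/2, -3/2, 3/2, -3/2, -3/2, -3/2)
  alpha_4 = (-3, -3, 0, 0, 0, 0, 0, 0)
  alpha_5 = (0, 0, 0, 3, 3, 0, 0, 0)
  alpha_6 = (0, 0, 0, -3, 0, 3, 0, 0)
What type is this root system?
type E_6

Compute the Cartan integers a_ij = 2(alpha_i, alpha_j)/(alpha_j, alpha_j); the resulting 6x6 Cartan matrix is
[[2, -1, 0, -1, -1, 0], [-1, 2, -1, 0, 0, 0], [0, -1, 2, 0, 0, 0], [-1, 0, 0, 2, 0, 0], [-1, 0, 0, 0, 2, -1], [0, 0, 0, 0, -1, 2]].
All simple roots have the same length, so the diagram is simply laced. The associated Dynkin diagram is a chain of 5 nodes with one extra node attached to the third node from one end (E_6), so the type is E_6.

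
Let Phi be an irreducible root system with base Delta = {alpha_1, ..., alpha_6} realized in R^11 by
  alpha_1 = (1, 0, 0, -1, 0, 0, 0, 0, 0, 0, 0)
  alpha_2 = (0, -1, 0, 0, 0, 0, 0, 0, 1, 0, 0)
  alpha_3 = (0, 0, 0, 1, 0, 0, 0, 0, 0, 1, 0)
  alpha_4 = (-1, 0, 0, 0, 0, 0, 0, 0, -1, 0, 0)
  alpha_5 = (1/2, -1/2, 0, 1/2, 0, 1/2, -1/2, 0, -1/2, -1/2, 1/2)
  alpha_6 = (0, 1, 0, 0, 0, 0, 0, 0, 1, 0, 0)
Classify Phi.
E6

Compute the Cartan integers a_ij = 2(alpha_i, alpha_j)/(alpha_j, alpha_j); the resulting 6x6 Cartan matrix is
[[2, 0, -1, -1, 0, 0], [0, 2, 0, -1, 0, 0], [-1, 0, 2, 0, 0, 0], [-1, -1, 0, 2, 0, -1], [0, 0, 0, 0, 2, -1], [0, 0, 0, -1, -1, 2]].
All simple roots have the same length, so the diagram is simply laced. The associated Dynkin diagram is a chain of 5 nodes with one extra node attached to the third node from one end (E_6), so the type is E_6.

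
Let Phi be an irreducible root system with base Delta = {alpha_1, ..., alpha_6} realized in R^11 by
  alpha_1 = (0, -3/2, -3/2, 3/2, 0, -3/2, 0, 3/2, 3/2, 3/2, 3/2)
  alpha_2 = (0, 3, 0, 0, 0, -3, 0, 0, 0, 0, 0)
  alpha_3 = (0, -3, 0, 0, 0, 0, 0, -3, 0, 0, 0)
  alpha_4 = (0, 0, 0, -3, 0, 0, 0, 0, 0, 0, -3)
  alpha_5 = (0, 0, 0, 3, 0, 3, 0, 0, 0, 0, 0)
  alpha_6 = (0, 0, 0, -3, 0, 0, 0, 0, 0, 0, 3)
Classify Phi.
E_6

Compute the Cartan integers a_ij = 2(alpha_i, alpha_j)/(alpha_j, alpha_j); the resulting 6x6 Cartan matrix is
[[2, 0, 0, -1, 0, 0], [0, 2, -1, 0, -1, 0], [0, -1, 2, 0, 0, 0], [-1, 0, 0, 2, -1, 0], [0, -1, 0, -1, 2, -1], [0, 0, 0, 0, -1, 2]].
All simple roots have the same length, so the diagram is simply laced. The associated Dynkin diagram is a chain of 5 nodes with one extra node attached to the third node from one end (E_6), so the type is E_6.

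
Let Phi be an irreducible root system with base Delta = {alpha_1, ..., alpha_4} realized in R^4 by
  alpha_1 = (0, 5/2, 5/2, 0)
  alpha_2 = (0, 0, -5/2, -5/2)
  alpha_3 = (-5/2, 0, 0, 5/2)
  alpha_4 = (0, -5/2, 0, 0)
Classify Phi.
Compute the Cartan integers a_ij = 2(alpha_i, alpha_j)/(alpha_j, alpha_j); the resulting 4x4 Cartan matrix is
[[2, -1, 0, -2], [-1, 2, -1, 0], [0, -1, 2, 0], [-1, 0, 0, 2]].
The roots have two lengths (squared-length ratio 2:1); the short ones are alpha_{4}. The associated Dynkin diagram is a chain of 4 nodes with a double edge at one end; the terminal node there is the unique short simple root (B_4), so the type is B_4 (the algebra so(9)).

B4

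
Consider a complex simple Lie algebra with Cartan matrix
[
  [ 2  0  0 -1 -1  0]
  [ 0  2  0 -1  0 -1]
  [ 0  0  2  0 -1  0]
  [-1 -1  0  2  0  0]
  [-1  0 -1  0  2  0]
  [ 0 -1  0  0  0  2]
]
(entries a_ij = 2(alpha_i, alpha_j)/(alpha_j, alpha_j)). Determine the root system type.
The matrix has rank 6 with 2's on the diagonal. Reading the off-diagonal entries as Dynkin edges (a single edge where a_ij = a_ji = -1; a double or triple edge where a_ij * a_ji = 2 or 3), the diagram is a chain of 6 nodes with single edges (A_6). One simple-root ordering that puts it in standard form is (alpha_3, alpha_5, alpha_1, alpha_4, alpha_2, alpha_6). So the algebra is type A_6, i.e. sl(7).

A6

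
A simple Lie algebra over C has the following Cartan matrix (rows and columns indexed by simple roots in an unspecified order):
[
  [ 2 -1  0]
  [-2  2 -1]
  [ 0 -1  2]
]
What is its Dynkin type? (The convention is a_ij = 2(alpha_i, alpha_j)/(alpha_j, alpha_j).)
B_3 (so(7))

The matrix has rank 3 with 2's on the diagonal. Reading the off-diagonal entries as Dynkin edges (a single edge where a_ij = a_ji = -1; a double or triple edge where a_ij * a_ji = 2 or 3), the diagram is a chain of 3 nodes with a double edge at one end; the terminal node there is the unique short simple root (B_3). One simple-root ordering that puts it in standard form is (alpha_3, alpha_2, alpha_1). So the algebra is type B_3, i.e. so(7).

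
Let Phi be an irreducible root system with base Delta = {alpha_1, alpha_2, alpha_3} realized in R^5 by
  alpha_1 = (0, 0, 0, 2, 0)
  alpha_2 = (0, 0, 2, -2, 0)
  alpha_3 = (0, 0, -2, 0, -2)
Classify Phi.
B_3 (so(7))

Compute the Cartan integers a_ij = 2(alpha_i, alpha_j)/(alpha_j, alpha_j); the resulting 3x3 Cartan matrix is
[[2, -1, 0], [-2, 2, -1], [0, -1, 2]].
The roots have two lengths (squared-length ratio 2:1); the short ones are alpha_{1}. The associated Dynkin diagram is a chain of 3 nodes with a double edge at one end; the terminal node there is the unique short simple root (B_3), so the type is B_3 (the algebra so(7)).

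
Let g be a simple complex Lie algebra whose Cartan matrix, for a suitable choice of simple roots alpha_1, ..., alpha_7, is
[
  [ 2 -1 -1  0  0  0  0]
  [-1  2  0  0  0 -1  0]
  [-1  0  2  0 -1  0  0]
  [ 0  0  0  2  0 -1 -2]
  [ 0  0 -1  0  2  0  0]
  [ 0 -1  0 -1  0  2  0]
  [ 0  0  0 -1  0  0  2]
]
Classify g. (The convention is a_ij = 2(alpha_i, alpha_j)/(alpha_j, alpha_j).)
B_7 (so(15))

The matrix has rank 7 with 2's on the diagonal. Reading the off-diagonal entries as Dynkin edges (a single edge where a_ij = a_ji = -1; a double or triple edge where a_ij * a_ji = 2 or 3), the diagram is a chain of 7 nodes with a double edge at one end; the terminal node there is the unique short simple root (B_7). One simple-root ordering that puts it in standard form is (alpha_5, alpha_3, alpha_1, alpha_2, alpha_6, alpha_4, alpha_7). So the algebra is type B_7, i.e. so(15).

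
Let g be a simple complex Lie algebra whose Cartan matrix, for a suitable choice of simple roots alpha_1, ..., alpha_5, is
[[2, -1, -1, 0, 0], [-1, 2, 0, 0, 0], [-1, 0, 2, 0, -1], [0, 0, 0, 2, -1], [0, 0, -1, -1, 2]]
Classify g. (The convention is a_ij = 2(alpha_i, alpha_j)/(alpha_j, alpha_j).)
type A_5

The matrix has rank 5 with 2's on the diagonal. Reading the off-diagonal entries as Dynkin edges (a single edge where a_ij = a_ji = -1; a double or triple edge where a_ij * a_ji = 2 or 3), the diagram is a chain of 5 nodes with single edges (A_5). One simple-root ordering that puts it in standard form is (alpha_4, alpha_5, alpha_3, alpha_1, alpha_2). So the algebra is type A_5, i.e. sl(6).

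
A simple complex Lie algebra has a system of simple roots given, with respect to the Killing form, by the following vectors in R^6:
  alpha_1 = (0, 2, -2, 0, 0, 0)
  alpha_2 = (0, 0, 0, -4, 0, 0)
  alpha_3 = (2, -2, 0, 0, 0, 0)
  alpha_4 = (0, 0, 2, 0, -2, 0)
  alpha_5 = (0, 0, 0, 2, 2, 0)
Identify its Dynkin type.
C5

Compute the Cartan integers a_ij = 2(alpha_i, alpha_j)/(alpha_j, alpha_j); the resulting 5x5 Cartan matrix is
[[2, 0, -1, -1, 0], [0, 2, 0, 0, -2], [-1, 0, 2, 0, 0], [-1, 0, 0, 2, -1], [0, -1, 0, -1, 2]].
The roots have two lengths (squared-length ratio 2:1); the short ones are alpha_{1,3,4,5}. The associated Dynkin diagram is a chain of 5 nodes with a double edge at one end; the terminal node there is the unique long simple root (C_5), so the type is C_5 (the algebra sp(10)).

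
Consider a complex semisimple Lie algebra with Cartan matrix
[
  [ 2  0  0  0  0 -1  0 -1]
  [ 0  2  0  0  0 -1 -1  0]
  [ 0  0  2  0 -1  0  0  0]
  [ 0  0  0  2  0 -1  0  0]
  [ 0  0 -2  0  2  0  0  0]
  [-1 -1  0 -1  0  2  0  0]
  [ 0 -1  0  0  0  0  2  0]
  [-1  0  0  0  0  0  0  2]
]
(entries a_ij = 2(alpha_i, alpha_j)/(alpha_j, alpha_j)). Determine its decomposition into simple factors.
The diagram associated to this matrix has two connected components: the simple roots {alpha_3, alpha_5} form a chain of 2 nodes with a double edge at one end; the terminal node there is the unique short simple root (B_2), and {alpha_1, alpha_2, alpha_4, alpha_6, alpha_7, alpha_8} form a chain of 5 nodes with one extra node attached to the third node from one end (E_6). A semisimple Lie algebra decomposes uniquely as the direct sum of simple ideals, one per connected component of its Dynkin diagram, so g ≅ B_2 ⊕ E_6 (dimension 10 + 78 = 88).

B_2 + E_6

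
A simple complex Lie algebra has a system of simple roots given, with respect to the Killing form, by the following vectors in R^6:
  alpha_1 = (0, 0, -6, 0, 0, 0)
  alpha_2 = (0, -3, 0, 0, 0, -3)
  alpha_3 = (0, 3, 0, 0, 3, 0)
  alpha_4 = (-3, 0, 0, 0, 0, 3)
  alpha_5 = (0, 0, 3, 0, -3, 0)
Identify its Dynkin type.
C5

Compute the Cartan integers a_ij = 2(alpha_i, alpha_j)/(alpha_j, alpha_j); the resulting 5x5 Cartan matrix is
[[2, 0, 0, 0, -2], [0, 2, -1, -1, 0], [0, -1, 2, 0, -1], [0, -1, 0, 2, 0], [-1, 0, -1, 0, 2]].
The roots have two lengths (squared-length ratio 2:1); the short ones are alpha_{2,3,4,5}. The associated Dynkin diagram is a chain of 5 nodes with a double edge at one end; the terminal node there is the unique long simple root (C_5), so the type is C_5 (the algebra sp(10)).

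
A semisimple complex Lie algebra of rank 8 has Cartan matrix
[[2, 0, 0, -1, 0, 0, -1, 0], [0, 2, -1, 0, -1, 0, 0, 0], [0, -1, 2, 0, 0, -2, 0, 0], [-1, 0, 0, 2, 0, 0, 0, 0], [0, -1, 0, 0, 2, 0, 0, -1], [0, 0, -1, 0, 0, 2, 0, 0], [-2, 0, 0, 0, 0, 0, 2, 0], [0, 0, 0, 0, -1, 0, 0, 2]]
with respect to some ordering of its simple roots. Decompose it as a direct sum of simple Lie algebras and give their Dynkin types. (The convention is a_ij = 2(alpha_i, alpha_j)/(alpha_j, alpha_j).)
The diagram associated to this matrix has two connected components: the simple roots {alpha_2, alpha_3, alpha_5, alpha_6, alpha_8} form a chain of 5 nodes with a double edge at one end; the terminal node there is the unique short simple root (B_5), and {alpha_1, alpha_4, alpha_7} form a chain of 3 nodes with a double edge at one end; the terminal node there is the unique long simple root (C_3). A semisimple Lie algebra decomposes uniquely as the direct sum of simple ideals, one per connected component of its Dynkin diagram, so g ≅ B_5 ⊕ C_3 (dimension 55 + 21 = 76).

B_5 + C_3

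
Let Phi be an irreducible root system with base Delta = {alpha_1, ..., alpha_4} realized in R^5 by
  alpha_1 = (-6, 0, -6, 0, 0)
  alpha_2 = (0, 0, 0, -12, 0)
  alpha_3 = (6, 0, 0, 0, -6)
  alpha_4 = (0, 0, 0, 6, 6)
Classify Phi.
Compute the Cartan integers a_ij = 2(alpha_i, alpha_j)/(alpha_j, alpha_j); the resulting 4x4 Cartan matrix is
[[2, 0, -1, 0], [0, 2, 0, -2], [-1, 0, 2, -1], [0, -1, -1, 2]].
The roots have two lengths (squared-length ratio 2:1); the short ones are alpha_{1,3,4}. The associated Dynkin diagram is a chain of 4 nodes with a double edge at one end; the terminal node there is the unique long simple root (C_4), so the type is C_4 (the algebra sp(8)).

C4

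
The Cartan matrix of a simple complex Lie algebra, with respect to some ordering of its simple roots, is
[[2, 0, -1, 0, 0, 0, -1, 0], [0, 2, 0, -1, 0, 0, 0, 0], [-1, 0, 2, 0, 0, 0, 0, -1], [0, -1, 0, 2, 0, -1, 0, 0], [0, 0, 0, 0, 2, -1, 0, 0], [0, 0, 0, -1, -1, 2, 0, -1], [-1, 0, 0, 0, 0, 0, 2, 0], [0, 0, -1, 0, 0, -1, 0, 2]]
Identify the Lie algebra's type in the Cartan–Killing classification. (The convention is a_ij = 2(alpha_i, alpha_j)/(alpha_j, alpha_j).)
The matrix has rank 8 with 2's on the diagonal. Reading the off-diagonal entries as Dynkin edges (a single edge where a_ij = a_ji = -1; a double or triple edge where a_ij * a_ji = 2 or 3), the diagram is a chain of 7 nodes with one extra node attached to the third node from one end (E_8). One simple-root ordering that puts it in standard form is (alpha_2, alpha_5, alpha_4, alpha_6, alpha_8, alpha_3, alpha_1, alpha_7). So the algebra is type E_8.

type E_8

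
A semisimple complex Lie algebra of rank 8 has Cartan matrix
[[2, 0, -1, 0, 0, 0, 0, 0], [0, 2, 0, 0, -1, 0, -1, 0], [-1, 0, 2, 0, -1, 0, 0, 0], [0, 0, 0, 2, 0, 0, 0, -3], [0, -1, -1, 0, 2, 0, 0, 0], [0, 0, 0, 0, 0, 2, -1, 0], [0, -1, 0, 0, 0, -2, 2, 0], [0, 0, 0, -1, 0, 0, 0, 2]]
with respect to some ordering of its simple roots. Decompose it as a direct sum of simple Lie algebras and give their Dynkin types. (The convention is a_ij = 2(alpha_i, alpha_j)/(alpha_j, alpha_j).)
The diagram associated to this matrix has two connected components: the simple roots {alpha_1, alpha_2, alpha_3, alpha_5, alpha_6, alpha_7} form a chain of 6 nodes with a double edge at one end; the terminal node there is the unique short simple root (B_6), and {alpha_4, alpha_8} form two nodes joined by a triple edge (G_2). A semisimple Lie algebra decomposes uniquely as the direct sum of simple ideals, one per connected component of its Dynkin diagram, so g ≅ B_6 ⊕ G_2 (dimension 78 + 14 = 92).

B6 ⊕ G2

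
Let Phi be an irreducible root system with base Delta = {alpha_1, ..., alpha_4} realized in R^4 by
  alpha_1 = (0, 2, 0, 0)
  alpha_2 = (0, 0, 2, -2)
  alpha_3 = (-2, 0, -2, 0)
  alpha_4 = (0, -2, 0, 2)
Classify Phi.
Compute the Cartan integers a_ij = 2(alpha_i, alpha_j)/(alpha_j, alpha_j); the resulting 4x4 Cartan matrix is
[[2, 0, 0, -1], [0, 2, -1, -1], [0, -1, 2, 0], [-2, -1, 0, 2]].
The roots have two lengths (squared-length ratio 2:1); the short ones are alpha_{1}. The associated Dynkin diagram is a chain of 4 nodes with a double edge at one end; the terminal node there is the unique short simple root (B_4), so the type is B_4 (the algebra so(9)).

B_4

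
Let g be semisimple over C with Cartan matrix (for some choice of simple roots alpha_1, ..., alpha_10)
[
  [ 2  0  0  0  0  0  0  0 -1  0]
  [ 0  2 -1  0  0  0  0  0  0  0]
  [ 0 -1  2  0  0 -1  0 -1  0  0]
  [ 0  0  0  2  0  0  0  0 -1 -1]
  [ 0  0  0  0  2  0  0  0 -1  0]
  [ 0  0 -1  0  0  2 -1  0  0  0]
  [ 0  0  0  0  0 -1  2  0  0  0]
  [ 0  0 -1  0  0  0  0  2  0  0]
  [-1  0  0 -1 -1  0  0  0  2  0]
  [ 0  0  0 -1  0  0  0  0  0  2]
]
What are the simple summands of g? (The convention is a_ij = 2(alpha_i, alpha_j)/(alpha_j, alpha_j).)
The diagram associated to this matrix has two connected components: the simple roots {alpha_2, alpha_3, alpha_6, alpha_7, alpha_8} form a chain of 3 nodes with a fork of two nodes at one end (D_5), and {alpha_1, alpha_4, alpha_5, alpha_9, alpha_10} form a chain of 3 nodes with a fork of two nodes at one end (D_5). A semisimple Lie algebra decomposes uniquely as the direct sum of simple ideals, one per connected component of its Dynkin diagram, so g ≅ D_5 ⊕ D_5 (dimension 45 + 45 = 90).

type D_5 + type D_5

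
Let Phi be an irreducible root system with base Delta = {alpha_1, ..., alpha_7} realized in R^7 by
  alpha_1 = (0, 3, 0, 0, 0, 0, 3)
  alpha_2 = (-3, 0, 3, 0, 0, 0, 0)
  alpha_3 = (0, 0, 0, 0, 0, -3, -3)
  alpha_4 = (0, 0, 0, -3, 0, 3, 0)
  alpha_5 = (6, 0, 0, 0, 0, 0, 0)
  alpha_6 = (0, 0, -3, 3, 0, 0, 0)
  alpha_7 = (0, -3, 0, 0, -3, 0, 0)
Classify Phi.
Compute the Cartan integers a_ij = 2(alpha_i, alpha_j)/(alpha_j, alpha_j); the resulting 7x7 Cartan matrix is
[[2, 0, -1, 0, 0, 0, -1], [0, 2, 0, 0, -1, -1, 0], [-1, 0, 2, -1, 0, 0, 0], [0, 0, -1, 2, 0, -1, 0], [0, -2, 0, 0, 2, 0, 0], [0, -1, 0, -1, 0, 2, 0], [-1, 0, 0, 0, 0, 0, 2]].
The roots have two lengths (squared-length ratio 2:1); the short ones are alpha_{1,2,3,4,6,7}. The associated Dynkin diagram is a chain of 7 nodes with a double edge at one end; the terminal node there is the unique long simple root (C_7), so the type is C_7 (the algebra sp(14)).

type C_7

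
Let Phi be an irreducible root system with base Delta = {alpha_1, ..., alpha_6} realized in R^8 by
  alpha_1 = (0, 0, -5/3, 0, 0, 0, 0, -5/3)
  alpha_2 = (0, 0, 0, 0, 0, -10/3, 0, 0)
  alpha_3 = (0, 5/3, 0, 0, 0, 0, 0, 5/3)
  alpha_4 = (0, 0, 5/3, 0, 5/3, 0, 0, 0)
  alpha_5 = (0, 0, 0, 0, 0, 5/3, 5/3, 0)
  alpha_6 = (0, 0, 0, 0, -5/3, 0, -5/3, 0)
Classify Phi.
Compute the Cartan integers a_ij = 2(alpha_i, alpha_j)/(alpha_j, alpha_j); the resulting 6x6 Cartan matrix is
[[2, 0, -1, -1, 0, 0], [0, 2, 0, 0, -2, 0], [-1, 0, 2, 0, 0, 0], [-1, 0, 0, 2, 0, -1], [0, -1, 0, 0, 2, -1], [0, 0, 0, -1, -1, 2]].
The roots have two lengths (squared-length ratio 2:1); the short ones are alpha_{1,3,4,5,6}. The associated Dynkin diagram is a chain of 6 nodes with a double edge at one end; the terminal node there is the unique long simple root (C_6), so the type is C_6 (the algebra sp(12)).

C6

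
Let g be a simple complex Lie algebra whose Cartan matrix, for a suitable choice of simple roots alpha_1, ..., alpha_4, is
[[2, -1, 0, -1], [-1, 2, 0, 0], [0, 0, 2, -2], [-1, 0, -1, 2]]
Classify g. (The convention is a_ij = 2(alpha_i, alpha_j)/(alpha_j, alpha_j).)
type C_4

The matrix has rank 4 with 2's on the diagonal. Reading the off-diagonal entries as Dynkin edges (a single edge where a_ij = a_ji = -1; a double or triple edge where a_ij * a_ji = 2 or 3), the diagram is a chain of 4 nodes with a double edge at one end; the terminal node there is the unique long simple root (C_4). One simple-root ordering that puts it in standard form is (alpha_2, alpha_1, alpha_4, alpha_3). So the algebra is type C_4, i.e. sp(8).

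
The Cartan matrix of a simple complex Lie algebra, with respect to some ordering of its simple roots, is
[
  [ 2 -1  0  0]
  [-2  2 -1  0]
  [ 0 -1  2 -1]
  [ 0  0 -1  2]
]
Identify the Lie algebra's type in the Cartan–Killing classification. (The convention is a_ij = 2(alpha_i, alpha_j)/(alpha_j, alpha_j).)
The matrix has rank 4 with 2's on the diagonal. Reading the off-diagonal entries as Dynkin edges (a single edge where a_ij = a_ji = -1; a double or triple edge where a_ij * a_ji = 2 or 3), the diagram is a chain of 4 nodes with a double edge at one end; the terminal node there is the unique short simple root (B_4). One simple-root ordering that puts it in standard form is (alpha_4, alpha_3, alpha_2, alpha_1). So the algebra is type B_4, i.e. so(9).

type B_4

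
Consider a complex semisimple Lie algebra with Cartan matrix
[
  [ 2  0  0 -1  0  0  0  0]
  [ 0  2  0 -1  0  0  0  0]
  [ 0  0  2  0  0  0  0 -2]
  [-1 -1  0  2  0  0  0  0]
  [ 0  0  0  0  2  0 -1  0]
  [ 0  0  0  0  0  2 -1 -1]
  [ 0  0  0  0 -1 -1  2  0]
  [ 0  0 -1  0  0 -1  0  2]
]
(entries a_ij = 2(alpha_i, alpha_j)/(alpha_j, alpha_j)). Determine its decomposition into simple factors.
The diagram associated to this matrix has two connected components: the simple roots {alpha_1, alpha_2, alpha_4} form a chain of 3 nodes with single edges (A_3), and {alpha_3, alpha_5, alpha_6, alpha_7, alpha_8} form a chain of 5 nodes with a double edge at one end; the terminal node there is the unique long simple root (C_5). A semisimple Lie algebra decomposes uniquely as the direct sum of simple ideals, one per connected component of its Dynkin diagram, so g ≅ A_3 ⊕ C_5 (dimension 15 + 55 = 70).

A_3 + C_5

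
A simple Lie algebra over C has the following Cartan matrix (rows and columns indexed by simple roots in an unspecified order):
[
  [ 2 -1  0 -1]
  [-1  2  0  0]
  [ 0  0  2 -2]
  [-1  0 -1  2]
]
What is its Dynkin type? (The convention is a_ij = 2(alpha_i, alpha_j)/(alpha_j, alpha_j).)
The matrix has rank 4 with 2's on the diagonal. Reading the off-diagonal entries as Dynkin edges (a single edge where a_ij = a_ji = -1; a double or triple edge where a_ij * a_ji = 2 or 3), the diagram is a chain of 4 nodes with a double edge at one end; the terminal node there is the unique long simple root (C_4). One simple-root ordering that puts it in standard form is (alpha_2, alpha_1, alpha_4, alpha_3). So the algebra is type C_4, i.e. sp(8).

C4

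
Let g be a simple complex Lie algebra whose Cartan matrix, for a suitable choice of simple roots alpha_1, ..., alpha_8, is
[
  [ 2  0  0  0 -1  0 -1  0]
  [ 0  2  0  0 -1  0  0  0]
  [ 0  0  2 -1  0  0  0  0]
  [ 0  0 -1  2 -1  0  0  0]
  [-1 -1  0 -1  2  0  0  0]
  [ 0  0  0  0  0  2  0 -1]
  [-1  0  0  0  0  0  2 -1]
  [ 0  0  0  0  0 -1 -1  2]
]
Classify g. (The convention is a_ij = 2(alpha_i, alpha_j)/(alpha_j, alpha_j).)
The matrix has rank 8 with 2's on the diagonal. Reading the off-diagonal entries as Dynkin edges (a single edge where a_ij = a_ji = -1; a double or triple edge where a_ij * a_ji = 2 or 3), the diagram is a chain of 7 nodes with one extra node attached to the third node from one end (E_8). One simple-root ordering that puts it in standard form is (alpha_3, alpha_2, alpha_4, alpha_5, alpha_1, alpha_7, alpha_8, alpha_6). So the algebra is type E_8.

E8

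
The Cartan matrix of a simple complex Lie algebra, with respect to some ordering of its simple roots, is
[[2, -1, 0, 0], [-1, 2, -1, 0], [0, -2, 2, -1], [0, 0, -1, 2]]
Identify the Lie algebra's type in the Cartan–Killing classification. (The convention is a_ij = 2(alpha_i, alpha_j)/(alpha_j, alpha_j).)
The matrix has rank 4 with 2's on the diagonal. Reading the off-diagonal entries as Dynkin edges (a single edge where a_ij = a_ji = -1; a double or triple edge where a_ij * a_ji = 2 or 3), the diagram is a chain of 4 nodes with a double edge between the middle two (F_4). One simple-root ordering that puts it in standard form is (alpha_4, alpha_3, alpha_2, alpha_1). So the algebra is type F_4.

F4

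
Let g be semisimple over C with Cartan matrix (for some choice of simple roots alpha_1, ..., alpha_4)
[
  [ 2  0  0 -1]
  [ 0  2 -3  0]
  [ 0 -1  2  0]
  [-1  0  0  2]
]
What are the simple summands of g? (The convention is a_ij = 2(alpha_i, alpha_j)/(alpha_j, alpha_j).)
A_2 ⊕ G_2

The diagram associated to this matrix has two connected components: the simple roots {alpha_1, alpha_4} form a chain of 2 nodes with single edges (A_2), and {alpha_2, alpha_3} form two nodes joined by a triple edge (G_2). A semisimple Lie algebra decomposes uniquely as the direct sum of simple ideals, one per connected component of its Dynkin diagram, so g ≅ A_2 ⊕ G_2 (dimension 8 + 14 = 22).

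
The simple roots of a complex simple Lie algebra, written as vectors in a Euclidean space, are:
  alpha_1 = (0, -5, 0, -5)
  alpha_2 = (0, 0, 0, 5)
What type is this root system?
Compute the Cartan integers a_ij = 2(alpha_i, alpha_j)/(alpha_j, alpha_j); the resulting 2x2 Cartan matrix is
[[2, -2], [-1, 2]].
The roots have two lengths (squared-length ratio 2:1); the short ones are alpha_{2}. The associated Dynkin diagram is a chain of 2 nodes with a double edge at one end; the terminal node there is the unique short simple root (B_2), so the type is B_2 (the algebra so(5)).

B2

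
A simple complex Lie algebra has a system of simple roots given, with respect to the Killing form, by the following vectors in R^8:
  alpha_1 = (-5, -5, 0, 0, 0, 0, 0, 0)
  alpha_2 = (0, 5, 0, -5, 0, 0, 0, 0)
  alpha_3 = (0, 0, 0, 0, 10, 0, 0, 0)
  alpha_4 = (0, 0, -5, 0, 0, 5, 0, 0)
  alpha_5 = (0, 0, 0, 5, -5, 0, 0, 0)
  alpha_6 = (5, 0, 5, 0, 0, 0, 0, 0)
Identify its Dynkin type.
Compute the Cartan integers a_ij = 2(alpha_i, alpha_j)/(alpha_j, alpha_j); the resulting 6x6 Cartan matrix is
[[2, -1, 0, 0, 0, -1], [-1, 2, 0, 0, -1, 0], [0, 0, 2, 0, -2, 0], [0, 0, 0, 2, 0, -1], [0, -1, -1, 0, 2, 0], [-1, 0, 0, -1, 0, 2]].
The roots have two lengths (squared-length ratio 2:1); the short ones are alpha_{1,2,4,5,6}. The associated Dynkin diagram is a chain of 6 nodes with a double edge at one end; the terminal node there is the unique long simple root (C_6), so the type is C_6 (the algebra sp(12)).

C_6 (sp(12))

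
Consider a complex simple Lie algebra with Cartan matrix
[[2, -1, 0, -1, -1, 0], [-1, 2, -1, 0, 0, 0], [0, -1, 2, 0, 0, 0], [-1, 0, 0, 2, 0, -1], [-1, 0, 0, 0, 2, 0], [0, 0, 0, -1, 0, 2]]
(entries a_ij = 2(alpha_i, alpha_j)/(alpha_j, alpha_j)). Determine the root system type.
The matrix has rank 6 with 2's on the diagonal. Reading the off-diagonal entries as Dynkin edges (a single edge where a_ij = a_ji = -1; a double or triple edge where a_ij * a_ji = 2 or 3), the diagram is a chain of 5 nodes with one extra node attached to the third node from one end (E_6). One simple-root ordering that puts it in standard form is (alpha_3, alpha_5, alpha_2, alpha_1, alpha_4, alpha_6). So the algebra is type E_6.

type E_6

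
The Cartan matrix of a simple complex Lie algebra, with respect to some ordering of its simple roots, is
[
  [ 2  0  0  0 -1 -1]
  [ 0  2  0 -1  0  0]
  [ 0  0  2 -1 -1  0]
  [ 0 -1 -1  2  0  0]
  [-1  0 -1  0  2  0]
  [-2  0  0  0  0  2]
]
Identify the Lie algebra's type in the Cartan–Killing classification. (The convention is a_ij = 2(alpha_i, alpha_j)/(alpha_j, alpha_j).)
The matrix has rank 6 with 2's on the diagonal. Reading the off-diagonal entries as Dynkin edges (a single edge where a_ij = a_ji = -1; a double or triple edge where a_ij * a_ji = 2 or 3), the diagram is a chain of 6 nodes with a double edge at one end; the terminal node there is the unique long simple root (C_6). One simple-root ordering that puts it in standard form is (alpha_2, alpha_4, alpha_3, alpha_5, alpha_1, alpha_6). So the algebra is type C_6, i.e. sp(12).

C6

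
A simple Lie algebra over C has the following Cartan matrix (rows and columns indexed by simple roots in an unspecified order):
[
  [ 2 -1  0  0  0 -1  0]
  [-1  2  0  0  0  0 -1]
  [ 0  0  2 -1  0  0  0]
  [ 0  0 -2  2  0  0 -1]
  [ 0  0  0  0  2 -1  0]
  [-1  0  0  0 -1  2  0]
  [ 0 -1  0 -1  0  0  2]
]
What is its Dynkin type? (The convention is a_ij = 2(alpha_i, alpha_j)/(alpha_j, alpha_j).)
B_7

The matrix has rank 7 with 2's on the diagonal. Reading the off-diagonal entries as Dynkin edges (a single edge where a_ij = a_ji = -1; a double or triple edge where a_ij * a_ji = 2 or 3), the diagram is a chain of 7 nodes with a double edge at one end; the terminal node there is the unique short simple root (B_7). One simple-root ordering that puts it in standard form is (alpha_5, alpha_6, alpha_1, alpha_2, alpha_7, alpha_4, alpha_3). So the algebra is type B_7, i.e. so(15).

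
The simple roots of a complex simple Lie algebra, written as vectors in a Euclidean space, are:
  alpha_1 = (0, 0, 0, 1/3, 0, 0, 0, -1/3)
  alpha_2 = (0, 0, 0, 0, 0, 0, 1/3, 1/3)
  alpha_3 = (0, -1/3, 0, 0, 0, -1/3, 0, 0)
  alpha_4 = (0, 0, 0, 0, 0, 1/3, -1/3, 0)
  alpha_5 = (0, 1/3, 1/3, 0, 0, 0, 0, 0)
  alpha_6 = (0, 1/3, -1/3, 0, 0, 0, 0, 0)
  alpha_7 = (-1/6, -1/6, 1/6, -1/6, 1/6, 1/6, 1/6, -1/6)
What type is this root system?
type E_7

Compute the Cartan integers a_ij = 2(alpha_i, alpha_j)/(alpha_j, alpha_j); the resulting 7x7 Cartan matrix is
[[2, -1, 0, 0, 0, 0, 0], [-1, 2, 0, -1, 0, 0, 0], [0, 0, 2, -1, -1, -1, 0], [0, -1, -1, 2, 0, 0, 0], [0, 0, -1, 0, 2, 0, 0], [0, 0, -1, 0, 0, 2, -1], [0, 0, 0, 0, 0, -1, 2]].
All simple roots have the same length, so the diagram is simply laced. The associated Dynkin diagram is a chain of 6 nodes with one extra node attached to the third node from one end (E_7), so the type is E_7.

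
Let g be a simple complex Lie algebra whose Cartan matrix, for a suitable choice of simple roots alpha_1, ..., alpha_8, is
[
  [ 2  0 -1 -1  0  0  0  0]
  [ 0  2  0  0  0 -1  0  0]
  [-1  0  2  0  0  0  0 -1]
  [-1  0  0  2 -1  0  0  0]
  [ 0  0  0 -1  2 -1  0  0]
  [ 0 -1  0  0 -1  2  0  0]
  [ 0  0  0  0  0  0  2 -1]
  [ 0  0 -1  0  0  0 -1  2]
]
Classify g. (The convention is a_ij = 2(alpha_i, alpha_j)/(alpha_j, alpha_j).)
A_8

The matrix has rank 8 with 2's on the diagonal. Reading the off-diagonal entries as Dynkin edges (a single edge where a_ij = a_ji = -1; a double or triple edge where a_ij * a_ji = 2 or 3), the diagram is a chain of 8 nodes with single edges (A_8). One simple-root ordering that puts it in standard form is (alpha_2, alpha_6, alpha_5, alpha_4, alpha_1, alpha_3, alpha_8, alpha_7). So the algebra is type A_8, i.e. sl(9).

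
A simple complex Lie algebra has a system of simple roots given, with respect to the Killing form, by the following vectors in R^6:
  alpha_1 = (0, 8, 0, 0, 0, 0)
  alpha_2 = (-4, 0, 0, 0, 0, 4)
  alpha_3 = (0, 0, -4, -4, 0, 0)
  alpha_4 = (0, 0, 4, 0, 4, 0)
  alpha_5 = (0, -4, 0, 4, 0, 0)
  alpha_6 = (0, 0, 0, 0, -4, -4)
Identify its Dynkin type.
Compute the Cartan integers a_ij = 2(alpha_i, alpha_j)/(alpha_j, alpha_j); the resulting 6x6 Cartan matrix is
[[2, 0, 0, 0, -2, 0], [0, 2, 0, 0, 0, -1], [0, 0, 2, -1, -1, 0], [0, 0, -1, 2, 0, -1], [-1, 0, -1, 0, 2, 0], [0, -1, 0, -1, 0, 2]].
The roots have two lengths (squared-length ratio 2:1); the short ones are alpha_{2,3,4,5,6}. The associated Dynkin diagram is a chain of 6 nodes with a double edge at one end; the terminal node there is the unique long simple root (C_6), so the type is C_6 (the algebra sp(12)).

type C_6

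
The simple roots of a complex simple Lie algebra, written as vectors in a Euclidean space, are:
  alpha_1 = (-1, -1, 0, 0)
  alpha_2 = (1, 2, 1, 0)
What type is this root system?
Compute the Cartan integers a_ij = 2(alpha_i, alpha_j)/(alpha_j, alpha_j); the resulting 2x2 Cartan matrix is
[[2, -1], [-3, 2]].
The roots have two lengths (squared-length ratio 3:1); the short ones are alpha_{1}. The associated Dynkin diagram is two nodes joined by a triple edge (G_2), so the type is G_2.

G_2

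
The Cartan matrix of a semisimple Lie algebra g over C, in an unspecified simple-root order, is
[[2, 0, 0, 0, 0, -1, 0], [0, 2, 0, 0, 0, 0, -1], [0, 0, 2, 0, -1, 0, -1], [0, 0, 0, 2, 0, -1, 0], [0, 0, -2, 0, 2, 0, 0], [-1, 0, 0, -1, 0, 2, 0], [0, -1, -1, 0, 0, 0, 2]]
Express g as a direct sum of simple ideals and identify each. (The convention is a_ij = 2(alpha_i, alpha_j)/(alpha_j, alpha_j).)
The diagram associated to this matrix has two connected components: the simple roots {alpha_1, alpha_4, alpha_6} form a chain of 3 nodes with single edges (A_3), and {alpha_2, alpha_3, alpha_5, alpha_7} form a chain of 4 nodes with a double edge at one end; the terminal node there is the unique long simple root (C_4). A semisimple Lie algebra decomposes uniquely as the direct sum of simple ideals, one per connected component of its Dynkin diagram, so g ≅ A_3 ⊕ C_4 (dimension 15 + 36 = 51).

type A_3 ⊕ type C_4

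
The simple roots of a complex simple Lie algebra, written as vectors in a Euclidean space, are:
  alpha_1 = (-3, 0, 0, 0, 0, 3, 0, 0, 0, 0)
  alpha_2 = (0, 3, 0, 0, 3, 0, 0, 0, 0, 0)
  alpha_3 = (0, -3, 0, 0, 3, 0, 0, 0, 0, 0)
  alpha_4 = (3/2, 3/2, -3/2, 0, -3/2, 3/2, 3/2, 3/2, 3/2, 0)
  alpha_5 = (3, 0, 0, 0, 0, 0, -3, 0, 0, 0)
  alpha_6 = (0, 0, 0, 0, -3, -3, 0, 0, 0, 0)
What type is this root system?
Compute the Cartan integers a_ij = 2(alpha_i, alpha_j)/(alpha_j, alpha_j); the resulting 6x6 Cartan matrix is
[[2, 0, 0, 0, -1, -1], [0, 2, 0, 0, 0, -1], [0, 0, 2, -1, 0, -1], [0, 0, -1, 2, 0, 0], [-1, 0, 0, 0, 2, 0], [-1, -1, -1, 0, 0, 2]].
All simple roots have the same length, so the diagram is simply laced. The associated Dynkin diagram is a chain of 5 nodes with one extra node attached to the third node from one end (E_6), so the type is E_6.

E_6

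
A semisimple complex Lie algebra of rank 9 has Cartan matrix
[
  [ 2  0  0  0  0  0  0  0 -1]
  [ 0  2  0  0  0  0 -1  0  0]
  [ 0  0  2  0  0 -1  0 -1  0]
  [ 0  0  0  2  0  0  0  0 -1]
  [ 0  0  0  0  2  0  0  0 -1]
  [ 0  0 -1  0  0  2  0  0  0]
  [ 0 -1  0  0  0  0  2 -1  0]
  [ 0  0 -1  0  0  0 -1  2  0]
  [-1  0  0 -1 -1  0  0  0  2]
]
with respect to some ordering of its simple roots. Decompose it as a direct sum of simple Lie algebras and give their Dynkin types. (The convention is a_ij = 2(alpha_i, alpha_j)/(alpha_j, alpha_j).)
The diagram associated to this matrix has two connected components: the simple roots {alpha_2, alpha_3, alpha_6, alpha_7, alpha_8} form a chain of 5 nodes with single edges (A_5), and {alpha_1, alpha_4, alpha_5, alpha_9} form a chain of 2 nodes with a fork of two nodes at one end (D_4). A semisimple Lie algebra decomposes uniquely as the direct sum of simple ideals, one per connected component of its Dynkin diagram, so g ≅ A_5 ⊕ D_4 (dimension 35 + 28 = 63).

type A_5 ⊕ type D_4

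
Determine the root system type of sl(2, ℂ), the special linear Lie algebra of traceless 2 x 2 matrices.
This is sl(2), which has dimension 2^2 - 1 = 3 and rank 2 - 1 = 1 (a Cartan subalgebra is the diagonal traceless matrices). In the classification of classical Lie algebras, the special linear algebra sl(n+1) has type A_n; here n = 1, so the Dynkin diagram is a chain of 1 nodes with single edges (A_1). Hence the type is A_1.

type A_1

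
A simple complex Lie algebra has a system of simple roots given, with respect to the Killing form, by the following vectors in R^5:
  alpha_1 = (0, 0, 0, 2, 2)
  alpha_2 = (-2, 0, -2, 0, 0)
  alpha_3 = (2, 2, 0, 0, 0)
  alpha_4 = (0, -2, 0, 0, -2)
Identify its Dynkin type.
A4

Compute the Cartan integers a_ij = 2(alpha_i, alpha_j)/(alpha_j, alpha_j); the resulting 4x4 Cartan matrix is
[[2, 0, 0, -1], [0, 2, -1, 0], [0, -1, 2, -1], [-1, 0, -1, 2]].
All simple roots have the same length, so the diagram is simply laced. The associated Dynkin diagram is a chain of 4 nodes with single edges (A_4), so the type is A_4 (the algebra sl(5)).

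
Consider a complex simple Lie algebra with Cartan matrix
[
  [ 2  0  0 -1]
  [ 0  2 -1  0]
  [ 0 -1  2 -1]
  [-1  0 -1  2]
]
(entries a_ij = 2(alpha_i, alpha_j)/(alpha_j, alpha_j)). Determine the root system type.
The matrix has rank 4 with 2's on the diagonal. Reading the off-diagonal entries as Dynkin edges (a single edge where a_ij = a_ji = -1; a double or triple edge where a_ij * a_ji = 2 or 3), the diagram is a chain of 4 nodes with single edges (A_4). One simple-root ordering that puts it in standard form is (alpha_1, alpha_4, alpha_3, alpha_2). So the algebra is type A_4, i.e. sl(5).

A4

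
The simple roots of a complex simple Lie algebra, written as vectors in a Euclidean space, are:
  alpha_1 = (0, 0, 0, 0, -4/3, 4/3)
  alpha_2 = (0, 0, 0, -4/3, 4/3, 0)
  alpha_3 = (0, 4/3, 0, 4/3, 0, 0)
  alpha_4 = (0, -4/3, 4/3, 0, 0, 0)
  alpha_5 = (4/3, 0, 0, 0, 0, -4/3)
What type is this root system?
A5

Compute the Cartan integers a_ij = 2(alpha_i, alpha_j)/(alpha_j, alpha_j); the resulting 5x5 Cartan matrix is
[[2, -1, 0, 0, -1], [-1, 2, -1, 0, 0], [0, -1, 2, -1, 0], [0, 0, -1, 2, 0], [-1, 0, 0, 0, 2]].
All simple roots have the same length, so the diagram is simply laced. The associated Dynkin diagram is a chain of 5 nodes with single edges (A_5), so the type is A_5 (the algebra sl(6)).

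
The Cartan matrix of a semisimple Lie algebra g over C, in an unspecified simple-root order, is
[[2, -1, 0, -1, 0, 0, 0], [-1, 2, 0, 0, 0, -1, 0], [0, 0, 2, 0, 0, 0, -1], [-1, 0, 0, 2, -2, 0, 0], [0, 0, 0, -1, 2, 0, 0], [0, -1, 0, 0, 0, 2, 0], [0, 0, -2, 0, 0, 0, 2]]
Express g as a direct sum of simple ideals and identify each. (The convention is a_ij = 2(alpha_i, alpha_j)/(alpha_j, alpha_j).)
B2 + B5

The diagram associated to this matrix has two connected components: the simple roots {alpha_3, alpha_7} form a chain of 2 nodes with a double edge at one end; the terminal node there is the unique short simple root (B_2), and {alpha_1, alpha_2, alpha_4, alpha_5, alpha_6} form a chain of 5 nodes with a double edge at one end; the terminal node there is the unique short simple root (B_5). A semisimple Lie algebra decomposes uniquely as the direct sum of simple ideals, one per connected component of its Dynkin diagram, so g ≅ B_2 ⊕ B_5 (dimension 10 + 55 = 65).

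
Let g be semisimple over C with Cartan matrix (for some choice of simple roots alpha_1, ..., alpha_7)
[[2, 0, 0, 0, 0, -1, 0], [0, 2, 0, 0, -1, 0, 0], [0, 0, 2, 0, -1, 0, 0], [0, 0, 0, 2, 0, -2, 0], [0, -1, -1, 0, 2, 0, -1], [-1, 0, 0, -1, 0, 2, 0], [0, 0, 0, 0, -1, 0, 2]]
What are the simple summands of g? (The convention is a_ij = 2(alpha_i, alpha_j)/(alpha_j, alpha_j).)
The diagram associated to this matrix has two connected components: the simple roots {alpha_1, alpha_4, alpha_6} form a chain of 3 nodes with a double edge at one end; the terminal node there is the unique long simple root (C_3), and {alpha_2, alpha_3, alpha_5, alpha_7} form a chain of 2 nodes with a fork of two nodes at one end (D_4). A semisimple Lie algebra decomposes uniquely as the direct sum of simple ideals, one per connected component of its Dynkin diagram, so g ≅ C_3 ⊕ D_4 (dimension 21 + 28 = 49).

C_3 (sp(6)) ⊕ D_4 (so(8))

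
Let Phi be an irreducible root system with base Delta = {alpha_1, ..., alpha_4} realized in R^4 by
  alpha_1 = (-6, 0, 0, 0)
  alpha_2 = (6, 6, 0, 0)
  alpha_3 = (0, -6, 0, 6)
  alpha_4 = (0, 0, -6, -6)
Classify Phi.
B4

Compute the Cartan integers a_ij = 2(alpha_i, alpha_j)/(alpha_j, alpha_j); the resulting 4x4 Cartan matrix is
[[2, -1, 0, 0], [-2, 2, -1, 0], [0, -1, 2, -1], [0, 0, -1, 2]].
The roots have two lengths (squared-length ratio 2:1); the short ones are alpha_{1}. The associated Dynkin diagram is a chain of 4 nodes with a double edge at one end; the terminal node there is the unique short simple root (B_4), so the type is B_4 (the algebra so(9)).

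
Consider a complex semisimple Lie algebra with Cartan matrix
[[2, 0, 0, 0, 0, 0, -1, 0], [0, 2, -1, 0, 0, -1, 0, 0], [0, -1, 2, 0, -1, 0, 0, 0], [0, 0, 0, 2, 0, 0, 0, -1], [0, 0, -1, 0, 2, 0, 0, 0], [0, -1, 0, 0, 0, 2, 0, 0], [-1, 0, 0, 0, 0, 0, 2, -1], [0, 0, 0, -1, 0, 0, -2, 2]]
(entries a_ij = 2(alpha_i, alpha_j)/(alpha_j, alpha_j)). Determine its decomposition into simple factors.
The diagram associated to this matrix has two connected components: the simple roots {alpha_2, alpha_3, alpha_5, alpha_6} form a chain of 4 nodes with single edges (A_4), and {alpha_1, alpha_4, alpha_7, alpha_8} form a chain of 4 nodes with a double edge between the middle two (F_4). A semisimple Lie algebra decomposes uniquely as the direct sum of simple ideals, one per connected component of its Dynkin diagram, so g ≅ A_4 ⊕ F_4 (dimension 24 + 52 = 76).

A4 ⊕ F4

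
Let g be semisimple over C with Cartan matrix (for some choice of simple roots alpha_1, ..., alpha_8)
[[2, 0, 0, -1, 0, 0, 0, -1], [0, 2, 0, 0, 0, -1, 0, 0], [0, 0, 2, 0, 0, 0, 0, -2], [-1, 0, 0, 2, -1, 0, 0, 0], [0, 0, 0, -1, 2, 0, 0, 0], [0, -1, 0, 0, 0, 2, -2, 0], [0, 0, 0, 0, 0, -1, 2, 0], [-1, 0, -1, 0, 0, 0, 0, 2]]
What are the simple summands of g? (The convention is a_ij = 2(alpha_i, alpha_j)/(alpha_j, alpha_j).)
type B_3 + type C_5

The diagram associated to this matrix has two connected components: the simple roots {alpha_2, alpha_6, alpha_7} form a chain of 3 nodes with a double edge at one end; the terminal node there is the unique short simple root (B_3), and {alpha_1, alpha_3, alpha_4, alpha_5, alpha_8} form a chain of 5 nodes with a double edge at one end; the terminal node there is the unique long simple root (C_5). A semisimple Lie algebra decomposes uniquely as the direct sum of simple ideals, one per connected component of its Dynkin diagram, so g ≅ B_3 ⊕ C_5 (dimension 21 + 55 = 76).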